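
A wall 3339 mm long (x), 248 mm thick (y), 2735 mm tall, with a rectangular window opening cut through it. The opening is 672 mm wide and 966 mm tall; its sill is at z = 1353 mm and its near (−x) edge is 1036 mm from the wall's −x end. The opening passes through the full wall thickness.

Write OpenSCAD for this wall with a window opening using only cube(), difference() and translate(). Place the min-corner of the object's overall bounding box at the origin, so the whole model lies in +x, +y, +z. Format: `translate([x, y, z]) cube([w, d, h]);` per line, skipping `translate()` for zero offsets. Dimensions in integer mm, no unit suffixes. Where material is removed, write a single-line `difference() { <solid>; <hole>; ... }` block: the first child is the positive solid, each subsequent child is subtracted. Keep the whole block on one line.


difference() { cube([3339, 248, 2735]); translate([1036, 0, 1353]) cube([672, 248, 966]); }


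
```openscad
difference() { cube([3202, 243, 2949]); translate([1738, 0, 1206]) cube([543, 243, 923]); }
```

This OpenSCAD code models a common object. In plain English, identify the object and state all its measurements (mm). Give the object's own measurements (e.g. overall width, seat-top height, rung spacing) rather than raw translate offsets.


A wall 3202 mm long (x), 243 mm thick (y), 2949 mm tall, with a rectangular window opening cut through it. The opening is 543 mm wide and 923 mm tall; its sill is at z = 1206 mm and its near (−x) edge is 1738 mm from the wall's −x end. The opening passes through the full wall thickness.


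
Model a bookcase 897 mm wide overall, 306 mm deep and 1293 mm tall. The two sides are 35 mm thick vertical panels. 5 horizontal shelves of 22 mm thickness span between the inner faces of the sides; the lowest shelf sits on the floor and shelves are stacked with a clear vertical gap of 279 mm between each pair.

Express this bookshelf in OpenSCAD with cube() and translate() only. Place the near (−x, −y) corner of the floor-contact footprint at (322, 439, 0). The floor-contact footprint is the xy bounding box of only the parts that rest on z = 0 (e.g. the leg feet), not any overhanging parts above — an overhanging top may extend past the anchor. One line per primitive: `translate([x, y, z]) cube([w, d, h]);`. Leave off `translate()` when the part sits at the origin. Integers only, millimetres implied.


translate([322, 439, 0]) cube([35, 306, 1293]);
translate([1184, 439, 0]) cube([35, 306, 1293]);
translate([357, 439, 0]) cube([827, 306, 22]);
translate([357, 439, 301]) cube([827, 306, 22]);
translate([357, 439, 602]) cube([827, 306, 22]);
translate([357, 439, 903]) cube([827, 306, 22]);
translate([357, 439, 1204]) cube([827, 306, 22]);


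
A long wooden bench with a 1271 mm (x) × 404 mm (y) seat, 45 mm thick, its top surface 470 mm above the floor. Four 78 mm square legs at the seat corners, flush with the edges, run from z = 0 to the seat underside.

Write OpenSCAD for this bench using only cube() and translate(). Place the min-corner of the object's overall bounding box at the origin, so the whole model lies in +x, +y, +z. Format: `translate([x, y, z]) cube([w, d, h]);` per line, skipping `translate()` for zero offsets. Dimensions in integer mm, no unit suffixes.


translate([0, 0, 425]) cube([1271, 404, 45]);
cube([78, 78, 425]);
translate([0, 326, 0]) cube([78, 78, 425]);
translate([1193, 0, 0]) cube([78, 78, 425]);
translate([1193, 326, 0]) cube([78, 78, 425]);


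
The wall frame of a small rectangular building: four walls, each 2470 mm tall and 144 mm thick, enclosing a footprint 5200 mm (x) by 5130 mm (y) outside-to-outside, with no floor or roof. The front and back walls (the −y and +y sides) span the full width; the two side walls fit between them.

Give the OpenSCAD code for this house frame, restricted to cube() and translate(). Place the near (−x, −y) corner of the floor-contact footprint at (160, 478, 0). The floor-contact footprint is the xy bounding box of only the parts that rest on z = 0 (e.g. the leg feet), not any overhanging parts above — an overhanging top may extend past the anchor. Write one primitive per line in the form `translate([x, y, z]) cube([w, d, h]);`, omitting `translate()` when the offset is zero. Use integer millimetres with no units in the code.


translate([160, 478, 0]) cube([5200, 144, 2470]);
translate([160, 5464, 0]) cube([5200, 144, 2470]);
translate([160, 622, 0]) cube([144, 4842, 2470]);
translate([5216, 622, 0]) cube([144, 4842, 2470]);


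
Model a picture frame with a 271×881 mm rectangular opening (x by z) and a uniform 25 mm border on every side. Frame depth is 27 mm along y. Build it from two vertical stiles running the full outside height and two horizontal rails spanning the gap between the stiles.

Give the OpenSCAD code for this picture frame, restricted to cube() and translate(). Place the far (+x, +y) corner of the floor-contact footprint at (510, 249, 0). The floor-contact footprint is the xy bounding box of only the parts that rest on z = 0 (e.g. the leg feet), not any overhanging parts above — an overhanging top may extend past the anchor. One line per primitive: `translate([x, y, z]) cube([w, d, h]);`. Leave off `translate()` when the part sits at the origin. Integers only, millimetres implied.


translate([189, 222, 0]) cube([25, 27, 931]);
translate([485, 222, 0]) cube([25, 27, 931]);
translate([214, 222, 0]) cube([271, 27, 25]);
translate([214, 222, 906]) cube([271, 27, 25]);


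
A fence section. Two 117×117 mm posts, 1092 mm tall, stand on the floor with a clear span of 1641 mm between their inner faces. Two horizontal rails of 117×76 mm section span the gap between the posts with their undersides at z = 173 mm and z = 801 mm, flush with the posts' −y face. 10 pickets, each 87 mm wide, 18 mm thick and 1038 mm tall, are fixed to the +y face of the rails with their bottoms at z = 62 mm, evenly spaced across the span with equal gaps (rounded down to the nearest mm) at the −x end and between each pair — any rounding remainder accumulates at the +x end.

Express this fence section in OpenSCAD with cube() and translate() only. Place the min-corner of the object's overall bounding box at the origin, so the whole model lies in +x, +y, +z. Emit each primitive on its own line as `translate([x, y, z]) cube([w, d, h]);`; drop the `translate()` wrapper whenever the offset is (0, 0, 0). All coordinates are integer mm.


cube([117, 117, 1092]);
translate([1758, 0, 0]) cube([117, 117, 1092]);
translate([117, 0, 173]) cube([1641, 117, 76]);
translate([117, 0, 801]) cube([1641, 117, 76]);
translate([187, 117, 62]) cube([87, 18, 1038]);
translate([344, 117, 62]) cube([87, 18, 1038]);
translate([501, 117, 62]) cube([87, 18, 1038]);
translate([658, 117, 62]) cube([87, 18, 1038]);
translate([815, 117, 62]) cube([87, 18, 1038]);
translate([972, 117, 62]) cube([87, 18, 1038]);
translate([1129, 117, 62]) cube([87, 18, 1038]);
translate([1286, 117, 62]) cube([87, 18, 1038]);
translate([1443, 117, 62]) cube([87, 18, 1038]);
translate([1600, 117, 62]) cube([87, 18, 1038]);


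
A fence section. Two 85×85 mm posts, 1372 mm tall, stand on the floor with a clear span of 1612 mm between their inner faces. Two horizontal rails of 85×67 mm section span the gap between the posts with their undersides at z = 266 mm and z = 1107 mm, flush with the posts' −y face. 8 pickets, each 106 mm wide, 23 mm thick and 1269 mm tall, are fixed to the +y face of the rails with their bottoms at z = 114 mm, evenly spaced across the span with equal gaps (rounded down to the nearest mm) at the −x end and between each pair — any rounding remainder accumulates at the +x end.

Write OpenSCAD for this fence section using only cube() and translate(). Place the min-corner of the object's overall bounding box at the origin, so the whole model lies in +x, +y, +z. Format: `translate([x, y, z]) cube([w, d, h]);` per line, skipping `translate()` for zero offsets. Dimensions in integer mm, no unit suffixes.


cube([85, 85, 1372]);
translate([1697, 0, 0]) cube([85, 85, 1372]);
translate([85, 0, 266]) cube([1612, 85, 67]);
translate([85, 0, 1107]) cube([1612, 85, 67]);
translate([169, 85, 114]) cube([106, 23, 1269]);
translate([359, 85, 114]) cube([106, 23, 1269]);
translate([549, 85, 114]) cube([106, 23, 1269]);
translate([739, 85, 114]) cube([106, 23, 1269]);
translate([929, 85, 114]) cube([106, 23, 1269]);
translate([1119, 85, 114]) cube([106, 23, 1269]);
translate([1309, 85, 114]) cube([106, 23, 1269]);
translate([1499, 85, 114]) cube([106, 23, 1269]);


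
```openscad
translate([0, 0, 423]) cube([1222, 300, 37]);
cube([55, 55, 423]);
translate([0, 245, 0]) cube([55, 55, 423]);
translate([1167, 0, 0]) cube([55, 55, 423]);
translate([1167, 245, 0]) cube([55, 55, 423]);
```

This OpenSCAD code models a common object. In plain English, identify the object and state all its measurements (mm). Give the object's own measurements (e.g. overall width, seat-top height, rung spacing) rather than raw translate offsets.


A bench: a 1222×300 mm seat slab, 37 mm thick, top at z = 460 mm, on four 55×55 mm square legs flush with the seat corners and standing on z = 0.


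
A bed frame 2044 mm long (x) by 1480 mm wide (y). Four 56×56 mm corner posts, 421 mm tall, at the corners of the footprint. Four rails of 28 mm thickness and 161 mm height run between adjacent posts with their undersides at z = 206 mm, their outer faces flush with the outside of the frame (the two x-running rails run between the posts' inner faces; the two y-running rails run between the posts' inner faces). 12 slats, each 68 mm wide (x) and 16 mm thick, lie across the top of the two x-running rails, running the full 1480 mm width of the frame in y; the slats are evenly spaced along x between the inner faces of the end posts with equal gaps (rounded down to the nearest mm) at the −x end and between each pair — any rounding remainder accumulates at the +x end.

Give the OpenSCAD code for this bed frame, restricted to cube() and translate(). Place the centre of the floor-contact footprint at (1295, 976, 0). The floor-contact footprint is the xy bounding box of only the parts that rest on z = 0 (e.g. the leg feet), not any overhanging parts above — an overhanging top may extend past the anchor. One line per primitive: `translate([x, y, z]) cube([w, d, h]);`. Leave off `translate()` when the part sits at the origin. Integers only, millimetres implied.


translate([273, 236, 0]) cube([56, 56, 421]);
translate([273, 1660, 0]) cube([56, 56, 421]);
translate([2261, 236, 0]) cube([56, 56, 421]);
translate([2261, 1660, 0]) cube([56, 56, 421]);
translate([329, 236, 206]) cube([1932, 28, 161]);
translate([329, 1688, 206]) cube([1932, 28, 161]);
translate([273, 292, 206]) cube([28, 1368, 161]);
translate([2289, 292, 206]) cube([28, 1368, 161]);
translate([414, 236, 367]) cube([68, 1480, 16]);
translate([567, 236, 367]) cube([68, 1480, 16]);
translate([720, 236, 367]) cube([68, 1480, 16]);
translate([873, 236, 367]) cube([68, 1480, 16]);
translate([1026, 236, 367]) cube([68, 1480, 16]);
translate([1179, 236, 367]) cube([68, 1480, 16]);
translate([1332, 236, 367]) cube([68, 1480, 16]);
translate([1485, 236, 367]) cube([68, 1480, 16]);
translate([1638, 236, 367]) cube([68, 1480, 16]);
translate([1791, 236, 367]) cube([68, 1480, 16]);
translate([1944, 236, 367]) cube([68, 1480, 16]);
translate([2097, 236, 367]) cube([68, 1480, 16]);


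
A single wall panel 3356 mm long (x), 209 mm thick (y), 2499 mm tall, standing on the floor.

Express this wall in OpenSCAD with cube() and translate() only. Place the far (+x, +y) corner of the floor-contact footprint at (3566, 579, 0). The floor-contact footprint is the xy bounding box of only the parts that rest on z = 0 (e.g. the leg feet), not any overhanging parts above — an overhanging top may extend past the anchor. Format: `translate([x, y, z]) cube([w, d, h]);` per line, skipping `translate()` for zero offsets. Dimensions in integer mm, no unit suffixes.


translate([210, 370, 0]) cube([3356, 209, 2499]);


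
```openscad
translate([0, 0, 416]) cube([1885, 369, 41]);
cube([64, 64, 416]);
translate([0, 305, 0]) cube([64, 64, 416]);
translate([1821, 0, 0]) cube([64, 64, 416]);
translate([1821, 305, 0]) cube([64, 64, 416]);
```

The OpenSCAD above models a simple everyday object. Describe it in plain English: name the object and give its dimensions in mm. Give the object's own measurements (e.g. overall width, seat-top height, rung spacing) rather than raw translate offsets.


A long wooden bench with a 1885 mm (x) × 369 mm (y) seat, 41 mm thick, its top surface 457 mm above the floor. Four 64 mm square legs at the seat corners, flush with the edges, run from z = 0 to the seat underside.


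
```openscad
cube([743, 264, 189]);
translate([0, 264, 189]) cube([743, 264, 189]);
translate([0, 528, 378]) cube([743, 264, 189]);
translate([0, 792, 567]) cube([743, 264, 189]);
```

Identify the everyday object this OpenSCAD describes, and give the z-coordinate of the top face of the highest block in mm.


A staircase. The total rise is 756 mm.

4 identical blocks, each offset up and back from the previous — a staircase. Each step is 189 mm tall and there are 4 of them, so the total rise is 4 × 189 = 756 mm.


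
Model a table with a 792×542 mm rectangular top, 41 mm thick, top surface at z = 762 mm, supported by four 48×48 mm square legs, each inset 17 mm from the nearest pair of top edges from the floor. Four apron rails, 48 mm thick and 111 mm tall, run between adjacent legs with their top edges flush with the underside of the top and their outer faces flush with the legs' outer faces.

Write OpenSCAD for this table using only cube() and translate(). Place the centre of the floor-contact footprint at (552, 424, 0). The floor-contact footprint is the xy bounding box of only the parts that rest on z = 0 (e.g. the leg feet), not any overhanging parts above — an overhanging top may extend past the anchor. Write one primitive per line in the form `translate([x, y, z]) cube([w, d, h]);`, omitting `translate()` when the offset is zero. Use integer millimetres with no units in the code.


// leg_h = 762 - 41 = 721
// apron z = 721 - 111 = 610
translate([156, 153, 721]) cube([792, 542, 41]);
translate([173, 170, 0]) cube([48, 48, 721]);
translate([883, 170, 0]) cube([48, 48, 721]);
translate([173, 630, 0]) cube([48, 48, 721]);
translate([883, 630, 0]) cube([48, 48, 721]);
translate([221, 170, 610]) cube([662, 48, 111]);
translate([221, 630, 610]) cube([662, 48, 111]);
translate([173, 218, 610]) cube([48, 412, 111]);
translate([883, 218, 610]) cube([48, 412, 111]);


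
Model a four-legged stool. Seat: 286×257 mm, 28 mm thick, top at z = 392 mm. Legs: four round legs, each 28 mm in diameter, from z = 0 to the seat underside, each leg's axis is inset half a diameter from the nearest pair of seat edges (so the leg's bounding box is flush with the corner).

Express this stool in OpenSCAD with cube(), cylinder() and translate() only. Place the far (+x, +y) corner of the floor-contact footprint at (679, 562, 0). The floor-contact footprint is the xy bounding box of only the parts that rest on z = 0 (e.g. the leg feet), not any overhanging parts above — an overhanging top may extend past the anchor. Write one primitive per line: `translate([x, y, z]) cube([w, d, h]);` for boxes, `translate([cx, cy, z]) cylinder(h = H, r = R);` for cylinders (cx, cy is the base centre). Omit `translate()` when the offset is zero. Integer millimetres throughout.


// leg_h = 392 - 28 = 364
translate([393, 305, 364]) cube([286, 257, 28]);
translate([407, 319, 0]) cylinder(h = 364, r = 14);
translate([665, 319, 0]) cylinder(h = 364, r = 14);
translate([407, 548, 0]) cylinder(h = 364, r = 14);
translate([665, 548, 0]) cylinder(h = 364, r = 14);


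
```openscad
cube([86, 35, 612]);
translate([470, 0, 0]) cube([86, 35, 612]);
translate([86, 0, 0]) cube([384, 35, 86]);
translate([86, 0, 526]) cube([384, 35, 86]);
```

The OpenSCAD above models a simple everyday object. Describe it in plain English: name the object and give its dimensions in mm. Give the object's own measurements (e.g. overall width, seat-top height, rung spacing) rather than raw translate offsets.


A rectangular picture frame lying in the x–z plane (depth along y). The opening is 384 mm wide (x) by 440 mm tall (z), surrounded by a border 86 mm wide on all four sides. The frame is 35 mm deep and is made of two full-height vertical stiles with two horizontal rails fitted between them.


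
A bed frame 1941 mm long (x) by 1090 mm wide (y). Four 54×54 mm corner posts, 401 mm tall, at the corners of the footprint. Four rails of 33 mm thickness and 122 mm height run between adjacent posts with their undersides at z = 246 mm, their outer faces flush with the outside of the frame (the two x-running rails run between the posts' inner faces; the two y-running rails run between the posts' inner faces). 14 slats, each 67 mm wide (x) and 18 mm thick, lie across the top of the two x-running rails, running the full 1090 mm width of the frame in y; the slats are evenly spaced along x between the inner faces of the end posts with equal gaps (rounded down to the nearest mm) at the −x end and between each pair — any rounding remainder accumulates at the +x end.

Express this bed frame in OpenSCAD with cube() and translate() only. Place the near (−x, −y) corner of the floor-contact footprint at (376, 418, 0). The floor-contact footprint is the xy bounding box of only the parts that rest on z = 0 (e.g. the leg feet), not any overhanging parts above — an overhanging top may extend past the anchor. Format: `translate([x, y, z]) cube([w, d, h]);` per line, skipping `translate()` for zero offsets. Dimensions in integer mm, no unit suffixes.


// slat z = rail_z + rail_h = 246 + 122 = 368
// slat gap = ⌊(1833 − 14·67) / 15⌋ = 59
translate([376, 418, 0]) cube([54, 54, 401]);
translate([376, 1454, 0]) cube([54, 54, 401]);
translate([2263, 418, 0]) cube([54, 54, 401]);
translate([2263, 1454, 0]) cube([54, 54, 401]);
translate([430, 418, 246]) cube([1833, 33, 122]);
translate([430, 1475, 246]) cube([1833, 33, 122]);
translate([376, 472, 246]) cube([33, 982, 122]);
translate([2284, 472, 246]) cube([33, 982, 122]);
translate([489, 418, 368]) cube([67, 1090, 18]);
translate([615, 418, 368]) cube([67, 1090, 18]);
translate([741, 418, 368]) cube([67, 1090, 18]);
translate([867, 418, 368]) cube([67, 1090, 18]);
translate([993, 418, 368]) cube([67, 1090, 18]);
translate([1119, 418, 368]) cube([67, 1090, 18]);
translate([1245, 418, 368]) cube([67, 1090, 18]);
translate([1371, 418, 368]) cube([67, 1090, 18]);
translate([1497, 418, 368]) cube([67, 1090, 18]);
translate([1623, 418, 368]) cube([67, 1090, 18]);
translate([1749, 418, 368]) cube([67, 1090, 18]);
translate([1875, 418, 368]) cube([67, 1090, 18]);
translate([2001, 418, 368]) cube([67, 1090, 18]);
translate([2127, 418, 368]) cube([67, 1090, 18]);


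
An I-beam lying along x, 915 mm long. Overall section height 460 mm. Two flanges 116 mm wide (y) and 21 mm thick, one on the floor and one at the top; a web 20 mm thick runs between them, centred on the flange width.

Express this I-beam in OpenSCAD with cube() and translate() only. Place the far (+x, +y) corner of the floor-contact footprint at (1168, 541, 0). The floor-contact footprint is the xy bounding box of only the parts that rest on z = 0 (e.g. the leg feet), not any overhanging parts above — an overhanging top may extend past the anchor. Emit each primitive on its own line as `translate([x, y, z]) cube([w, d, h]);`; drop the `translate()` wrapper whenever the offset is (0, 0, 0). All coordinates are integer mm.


translate([253, 425, 0]) cube([915, 116, 21]);
translate([253, 473, 21]) cube([915, 20, 418]);
translate([253, 425, 439]) cube([915, 116, 21]);


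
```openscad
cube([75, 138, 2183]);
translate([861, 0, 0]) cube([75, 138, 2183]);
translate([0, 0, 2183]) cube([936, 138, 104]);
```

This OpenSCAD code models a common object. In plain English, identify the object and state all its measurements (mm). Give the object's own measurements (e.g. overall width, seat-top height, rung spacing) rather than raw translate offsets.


A door frame. The clear opening is 786 mm wide and 2183 mm high. Two 75 mm wide jambs, 138 mm deep, stand either side of the opening from the floor to the top of the opening. A 104 mm thick head sits across the top of both jambs, spanning the full outside width of the frame.


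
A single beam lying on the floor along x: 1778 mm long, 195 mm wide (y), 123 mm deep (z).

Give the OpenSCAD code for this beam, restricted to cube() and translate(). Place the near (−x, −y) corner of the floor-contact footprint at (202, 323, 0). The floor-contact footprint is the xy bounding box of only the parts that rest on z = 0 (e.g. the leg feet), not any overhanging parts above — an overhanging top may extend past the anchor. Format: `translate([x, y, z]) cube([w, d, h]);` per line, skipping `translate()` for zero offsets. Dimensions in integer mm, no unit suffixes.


translate([202, 323, 0]) cube([1778, 195, 123]);


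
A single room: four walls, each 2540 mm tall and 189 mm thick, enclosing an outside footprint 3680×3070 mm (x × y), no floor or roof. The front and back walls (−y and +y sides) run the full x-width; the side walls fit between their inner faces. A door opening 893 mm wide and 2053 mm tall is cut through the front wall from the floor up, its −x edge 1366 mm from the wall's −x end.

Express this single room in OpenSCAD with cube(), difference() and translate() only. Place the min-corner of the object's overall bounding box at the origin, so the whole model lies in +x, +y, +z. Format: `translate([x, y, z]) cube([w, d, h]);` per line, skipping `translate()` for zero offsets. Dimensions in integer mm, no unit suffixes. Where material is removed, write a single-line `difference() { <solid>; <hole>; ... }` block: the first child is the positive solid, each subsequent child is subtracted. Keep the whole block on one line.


difference() { cube([3680, 189, 2540]); translate([1366, 0, 0]) cube([893, 189, 2053]); }
translate([0, 2881, 0]) cube([3680, 189, 2540]);
translate([0, 189, 0]) cube([189, 2692, 2540]);
translate([3491, 189, 0]) cube([189, 2692, 2540]);


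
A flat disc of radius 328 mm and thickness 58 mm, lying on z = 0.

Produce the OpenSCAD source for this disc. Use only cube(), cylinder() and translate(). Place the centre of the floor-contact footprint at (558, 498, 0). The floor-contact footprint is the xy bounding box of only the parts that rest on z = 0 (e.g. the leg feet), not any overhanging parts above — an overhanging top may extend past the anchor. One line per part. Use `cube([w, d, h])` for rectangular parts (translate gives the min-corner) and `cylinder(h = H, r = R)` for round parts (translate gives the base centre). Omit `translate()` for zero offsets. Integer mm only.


translate([558, 498, 0]) cylinder(h = 58, r = 328);


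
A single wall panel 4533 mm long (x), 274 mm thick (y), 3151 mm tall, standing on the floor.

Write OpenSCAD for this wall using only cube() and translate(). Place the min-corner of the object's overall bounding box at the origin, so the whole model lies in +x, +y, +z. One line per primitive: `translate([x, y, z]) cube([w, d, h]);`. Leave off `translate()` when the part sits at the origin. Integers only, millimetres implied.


cube([4533, 274, 3151]);


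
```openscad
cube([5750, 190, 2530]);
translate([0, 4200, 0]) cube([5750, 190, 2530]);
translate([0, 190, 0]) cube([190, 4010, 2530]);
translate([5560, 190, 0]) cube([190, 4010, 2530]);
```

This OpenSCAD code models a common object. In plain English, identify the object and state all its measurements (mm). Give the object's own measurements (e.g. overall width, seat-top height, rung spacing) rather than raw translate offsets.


The wall frame of a small rectangular building: four walls, each 2530 mm tall and 190 mm thick, enclosing a footprint 5750 mm (x) by 4390 mm (y) outside-to-outside, with no floor or roof. The front and back walls (the −y and +y sides) span the full width; the two side walls fit between them.


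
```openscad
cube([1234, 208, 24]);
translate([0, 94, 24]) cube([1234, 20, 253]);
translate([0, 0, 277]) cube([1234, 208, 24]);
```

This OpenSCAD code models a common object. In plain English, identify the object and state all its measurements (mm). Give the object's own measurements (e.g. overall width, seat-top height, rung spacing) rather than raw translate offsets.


An I-beam lying along x, 1234 mm long. Overall section height 301 mm. Two flanges 208 mm wide (y) and 24 mm thick, one on the floor and one at the top; a web 20 mm thick runs between them, centred on the flange width.


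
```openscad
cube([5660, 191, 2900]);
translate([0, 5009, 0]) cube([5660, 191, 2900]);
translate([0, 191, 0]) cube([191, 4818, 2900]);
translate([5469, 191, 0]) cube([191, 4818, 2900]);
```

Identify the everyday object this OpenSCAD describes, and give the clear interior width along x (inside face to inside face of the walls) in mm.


A house (or room) frame. The interior width is 5278 mm.

Four 2900 mm walls enclosing a rectangle with no floor or roof — a room or house frame. Outside width is 5660 mm and wall thickness is 191 mm, so the interior width is 5660 − 2 × 191 = 5278 mm.


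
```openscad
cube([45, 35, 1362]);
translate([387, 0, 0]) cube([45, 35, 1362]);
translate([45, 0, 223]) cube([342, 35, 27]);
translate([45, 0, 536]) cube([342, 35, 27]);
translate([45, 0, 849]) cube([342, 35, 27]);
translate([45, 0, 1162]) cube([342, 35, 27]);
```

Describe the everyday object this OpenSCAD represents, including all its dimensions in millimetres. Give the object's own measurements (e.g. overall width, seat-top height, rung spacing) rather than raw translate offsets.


A straight ladder. Two 45×35 mm vertical rails, 1362 mm tall, stand 432 mm apart (outside-to-outside) with their front faces coplanar on the −y side. 4 rungs, each 35 mm deep and 27 mm tall, span between the inner faces of the rails, front faces flush with the rails. The lowest rung's underside is at z = 223 mm and rungs are spaced 313 mm apart (underside to underside).


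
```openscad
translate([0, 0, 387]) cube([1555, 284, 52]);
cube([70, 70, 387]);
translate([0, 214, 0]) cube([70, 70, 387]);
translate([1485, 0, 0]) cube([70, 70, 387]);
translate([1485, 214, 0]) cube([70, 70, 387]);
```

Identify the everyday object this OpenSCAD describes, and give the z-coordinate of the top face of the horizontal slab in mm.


A bench. The seat-top height is 439 mm.

A long slab on four corner posts — a bench. The slab sits at z = 387 with thickness 52, so the top is 387 + 52 = 439 mm.


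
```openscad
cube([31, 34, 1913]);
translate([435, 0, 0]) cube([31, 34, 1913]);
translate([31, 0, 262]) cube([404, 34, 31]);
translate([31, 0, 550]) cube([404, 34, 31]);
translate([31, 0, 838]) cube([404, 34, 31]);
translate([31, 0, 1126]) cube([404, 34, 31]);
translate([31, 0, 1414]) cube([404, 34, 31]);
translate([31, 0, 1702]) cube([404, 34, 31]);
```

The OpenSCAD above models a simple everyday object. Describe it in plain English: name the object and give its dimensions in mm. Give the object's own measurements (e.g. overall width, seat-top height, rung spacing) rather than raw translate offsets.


A straight ladder. Two 31×34 mm vertical rails, 1913 mm tall, stand 466 mm apart (outside-to-outside) with their front faces coplanar on the −y side. 6 rungs, each 34 mm deep and 31 mm tall, span between the inner faces of the rails, front faces flush with the rails. The lowest rung's underside is at z = 262 mm and rungs are spaced 288 mm apart (underside to underside).


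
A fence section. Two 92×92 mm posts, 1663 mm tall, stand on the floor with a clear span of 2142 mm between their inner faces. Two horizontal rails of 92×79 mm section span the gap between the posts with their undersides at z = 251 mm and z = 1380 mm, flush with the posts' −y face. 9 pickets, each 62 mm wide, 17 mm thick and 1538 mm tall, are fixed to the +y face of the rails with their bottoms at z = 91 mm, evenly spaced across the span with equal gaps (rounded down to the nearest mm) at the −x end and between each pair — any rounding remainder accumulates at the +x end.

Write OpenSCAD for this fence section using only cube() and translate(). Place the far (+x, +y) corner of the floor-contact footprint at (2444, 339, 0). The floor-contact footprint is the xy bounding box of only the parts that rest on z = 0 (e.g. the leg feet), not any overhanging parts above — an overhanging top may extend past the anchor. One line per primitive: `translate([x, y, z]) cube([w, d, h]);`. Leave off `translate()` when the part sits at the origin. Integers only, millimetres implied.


translate([118, 247, 0]) cube([92, 92, 1663]);
translate([2352, 247, 0]) cube([92, 92, 1663]);
translate([210, 247, 251]) cube([2142, 92, 79]);
translate([210, 247, 1380]) cube([2142, 92, 79]);
translate([368, 339, 91]) cube([62, 17, 1538]);
translate([588, 339, 91]) cube([62, 17, 1538]);
translate([808, 339, 91]) cube([62, 17, 1538]);
translate([1028, 339, 91]) cube([62, 17, 1538]);
translate([1248, 339, 91]) cube([62, 17, 1538]);
translate([1468, 339, 91]) cube([62, 17, 1538]);
translate([1688, 339, 91]) cube([62, 17, 1538]);
translate([1908, 339, 91]) cube([62, 17, 1538]);
translate([2128, 339, 91]) cube([62, 17, 1538]);


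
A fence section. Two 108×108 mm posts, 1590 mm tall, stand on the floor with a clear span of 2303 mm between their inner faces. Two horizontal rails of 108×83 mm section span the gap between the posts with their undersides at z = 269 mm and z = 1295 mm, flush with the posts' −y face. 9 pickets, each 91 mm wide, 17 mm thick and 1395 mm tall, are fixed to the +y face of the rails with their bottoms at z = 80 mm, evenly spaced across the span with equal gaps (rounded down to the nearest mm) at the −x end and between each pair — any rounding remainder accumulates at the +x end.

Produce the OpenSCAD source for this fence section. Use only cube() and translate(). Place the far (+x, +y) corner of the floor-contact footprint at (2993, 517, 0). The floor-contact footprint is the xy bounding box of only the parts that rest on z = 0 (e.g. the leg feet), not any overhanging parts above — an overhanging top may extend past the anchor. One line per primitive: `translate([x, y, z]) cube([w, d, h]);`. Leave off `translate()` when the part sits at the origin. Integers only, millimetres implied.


translate([474, 409, 0]) cube([108, 108, 1590]);
translate([2885, 409, 0]) cube([108, 108, 1590]);
translate([582, 409, 269]) cube([2303, 108, 83]);
translate([582, 409, 1295]) cube([2303, 108, 83]);
translate([730, 517, 80]) cube([91, 17, 1395]);
translate([969, 517, 80]) cube([91, 17, 1395]);
translate([1208, 517, 80]) cube([91, 17, 1395]);
translate([1447, 517, 80]) cube([91, 17, 1395]);
translate([1686, 517, 80]) cube([91, 17, 1395]);
translate([1925, 517, 80]) cube([91, 17, 1395]);
translate([2164, 517, 80]) cube([91, 17, 1395]);
translate([2403, 517, 80]) cube([91, 17, 1395]);
translate([2642, 517, 80]) cube([91, 17, 1395]);


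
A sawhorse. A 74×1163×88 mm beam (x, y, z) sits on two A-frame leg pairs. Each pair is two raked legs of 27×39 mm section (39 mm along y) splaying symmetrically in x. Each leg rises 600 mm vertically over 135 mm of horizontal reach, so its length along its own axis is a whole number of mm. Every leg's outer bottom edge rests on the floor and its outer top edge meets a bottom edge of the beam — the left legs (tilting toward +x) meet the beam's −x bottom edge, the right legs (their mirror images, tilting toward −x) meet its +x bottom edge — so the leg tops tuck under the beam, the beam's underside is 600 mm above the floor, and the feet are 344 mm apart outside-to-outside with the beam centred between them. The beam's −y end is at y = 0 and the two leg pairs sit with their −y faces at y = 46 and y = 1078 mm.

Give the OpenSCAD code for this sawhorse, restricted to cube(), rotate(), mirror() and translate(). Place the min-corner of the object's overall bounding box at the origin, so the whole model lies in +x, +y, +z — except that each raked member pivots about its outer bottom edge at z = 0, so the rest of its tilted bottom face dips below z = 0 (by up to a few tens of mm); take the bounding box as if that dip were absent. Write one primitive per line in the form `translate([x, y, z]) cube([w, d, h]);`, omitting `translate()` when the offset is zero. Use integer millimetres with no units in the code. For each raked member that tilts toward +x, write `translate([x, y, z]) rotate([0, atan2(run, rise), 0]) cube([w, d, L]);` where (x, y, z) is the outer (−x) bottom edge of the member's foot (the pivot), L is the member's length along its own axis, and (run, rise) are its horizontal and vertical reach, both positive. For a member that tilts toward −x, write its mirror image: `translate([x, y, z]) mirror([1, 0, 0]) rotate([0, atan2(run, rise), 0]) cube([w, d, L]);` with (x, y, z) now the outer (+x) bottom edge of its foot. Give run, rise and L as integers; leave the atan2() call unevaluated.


// leg length = √(135² + 600²) = 615
// right-leg outer foot x = 2·135 + 74 = 344
// beam min-corner = (135, 0, 600)
translate([135, 0, 600]) cube([74, 1163, 88]);
translate([0, 46, 0]) rotate([0, atan2(135, 600), 0]) cube([27, 39, 615]);
translate([344, 46, 0]) mirror([1, 0, 0]) rotate([0, atan2(135, 600), 0]) cube([27, 39, 615]);
translate([0, 1078, 0]) rotate([0, atan2(135, 600), 0]) cube([27, 39, 615]);
translate([344, 1078, 0]) mirror([1, 0, 0]) rotate([0, atan2(135, 600), 0]) cube([27, 39, 615]);


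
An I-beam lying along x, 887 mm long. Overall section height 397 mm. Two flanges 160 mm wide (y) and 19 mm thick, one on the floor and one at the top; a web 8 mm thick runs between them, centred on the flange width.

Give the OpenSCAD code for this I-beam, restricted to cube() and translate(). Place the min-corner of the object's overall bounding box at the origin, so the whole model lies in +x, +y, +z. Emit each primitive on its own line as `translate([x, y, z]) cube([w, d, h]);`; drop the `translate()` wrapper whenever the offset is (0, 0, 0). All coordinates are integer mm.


cube([887, 160, 19]);
translate([0, 76, 19]) cube([887, 8, 359]);
translate([0, 0, 378]) cube([887, 160, 19]);


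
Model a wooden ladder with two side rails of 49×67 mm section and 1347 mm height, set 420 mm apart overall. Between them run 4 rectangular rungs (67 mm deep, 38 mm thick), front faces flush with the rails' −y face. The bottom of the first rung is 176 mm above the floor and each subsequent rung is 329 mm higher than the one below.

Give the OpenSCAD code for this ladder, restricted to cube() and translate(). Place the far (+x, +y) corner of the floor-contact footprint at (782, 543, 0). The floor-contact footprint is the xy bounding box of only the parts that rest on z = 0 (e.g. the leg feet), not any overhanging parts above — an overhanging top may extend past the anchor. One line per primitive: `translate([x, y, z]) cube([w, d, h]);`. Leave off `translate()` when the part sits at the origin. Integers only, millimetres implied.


// rung span = 420 - 2*49 = 322
// rung[k] z = 176 + k*329
translate([362, 476, 0]) cube([49, 67, 1347]);
translate([733, 476, 0]) cube([49, 67, 1347]);
translate([411, 476, 176]) cube([322, 67, 38]);
translate([411, 476, 505]) cube([322, 67, 38]);
translate([411, 476, 834]) cube([322, 67, 38]);
translate([411, 476, 1163]) cube([322, 67, 38]);


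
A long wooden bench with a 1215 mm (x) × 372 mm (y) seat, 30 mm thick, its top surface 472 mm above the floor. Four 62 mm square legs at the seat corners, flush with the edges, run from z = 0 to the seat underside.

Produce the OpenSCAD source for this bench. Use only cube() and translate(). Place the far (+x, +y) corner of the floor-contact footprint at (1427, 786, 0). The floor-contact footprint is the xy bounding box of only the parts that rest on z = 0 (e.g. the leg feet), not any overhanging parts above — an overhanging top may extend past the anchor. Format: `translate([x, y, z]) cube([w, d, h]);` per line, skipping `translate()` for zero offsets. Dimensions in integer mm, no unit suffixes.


translate([212, 414, 442]) cube([1215, 372, 30]);
translate([212, 414, 0]) cube([62, 62, 442]);
translate([212, 724, 0]) cube([62, 62, 442]);
translate([1365, 414, 0]) cube([62, 62, 442]);
translate([1365, 724, 0]) cube([62, 62, 442]);


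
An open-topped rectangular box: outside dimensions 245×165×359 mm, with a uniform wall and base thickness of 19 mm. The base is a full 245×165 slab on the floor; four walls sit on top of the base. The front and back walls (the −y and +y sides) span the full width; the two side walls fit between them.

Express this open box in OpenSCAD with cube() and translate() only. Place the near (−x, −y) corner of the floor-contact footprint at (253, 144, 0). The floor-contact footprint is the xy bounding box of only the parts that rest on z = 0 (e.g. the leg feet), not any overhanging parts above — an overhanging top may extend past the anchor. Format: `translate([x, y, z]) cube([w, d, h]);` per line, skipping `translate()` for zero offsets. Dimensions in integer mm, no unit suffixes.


translate([253, 144, 0]) cube([245, 165, 19]);
translate([253, 144, 19]) cube([245, 19, 340]);
translate([253, 290, 19]) cube([245, 19, 340]);
translate([253, 163, 19]) cube([19, 127, 340]);
translate([479, 163, 19]) cube([19, 127, 340]);


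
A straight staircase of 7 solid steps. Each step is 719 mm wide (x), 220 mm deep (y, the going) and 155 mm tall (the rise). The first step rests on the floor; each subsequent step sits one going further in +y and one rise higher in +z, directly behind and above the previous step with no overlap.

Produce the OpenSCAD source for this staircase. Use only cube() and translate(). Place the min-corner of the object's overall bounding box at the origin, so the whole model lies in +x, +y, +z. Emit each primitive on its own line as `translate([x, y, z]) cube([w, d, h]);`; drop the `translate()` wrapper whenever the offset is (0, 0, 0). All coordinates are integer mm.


cube([719, 220, 155]);
translate([0, 220, 155]) cube([719, 220, 155]);
translate([0, 440, 310]) cube([719, 220, 155]);
translate([0, 660, 465]) cube([719, 220, 155]);
translate([0, 880, 620]) cube([719, 220, 155]);
translate([0, 1100, 775]) cube([719, 220, 155]);
translate([0, 1320, 930]) cube([719, 220, 155]);


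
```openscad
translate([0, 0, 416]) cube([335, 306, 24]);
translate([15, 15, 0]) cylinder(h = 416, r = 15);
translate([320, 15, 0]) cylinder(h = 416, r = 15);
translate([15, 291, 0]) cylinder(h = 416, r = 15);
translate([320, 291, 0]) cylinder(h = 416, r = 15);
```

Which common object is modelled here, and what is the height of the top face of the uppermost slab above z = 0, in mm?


A stool. The seat height is 440 mm.

A 335×306×24 slab at z = 416 on four corner cylinders — a stool. The seat top is 416 + 24 = 440 mm.


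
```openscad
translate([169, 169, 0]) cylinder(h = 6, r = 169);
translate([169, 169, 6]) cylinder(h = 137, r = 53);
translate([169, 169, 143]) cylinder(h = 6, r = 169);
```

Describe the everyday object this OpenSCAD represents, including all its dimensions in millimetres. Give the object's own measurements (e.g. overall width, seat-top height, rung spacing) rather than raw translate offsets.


A spool: two coaxial disc flanges of radius 169 mm and thickness 6 mm, joined by a core cylinder of radius 53 mm and height 137 mm. The lower flange rests on z = 0 and the three cylinders share a vertical axis.


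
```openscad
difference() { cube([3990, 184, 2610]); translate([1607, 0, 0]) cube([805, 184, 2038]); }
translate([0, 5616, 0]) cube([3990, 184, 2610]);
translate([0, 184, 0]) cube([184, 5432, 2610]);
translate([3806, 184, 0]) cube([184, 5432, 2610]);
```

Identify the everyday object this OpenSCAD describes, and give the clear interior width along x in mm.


A single room. The interior width is 3622 mm.

Four walls enclosing a rectangle with a door in the front wall — a room. Outside width 3990 minus two 184 mm walls gives 3622 mm.
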